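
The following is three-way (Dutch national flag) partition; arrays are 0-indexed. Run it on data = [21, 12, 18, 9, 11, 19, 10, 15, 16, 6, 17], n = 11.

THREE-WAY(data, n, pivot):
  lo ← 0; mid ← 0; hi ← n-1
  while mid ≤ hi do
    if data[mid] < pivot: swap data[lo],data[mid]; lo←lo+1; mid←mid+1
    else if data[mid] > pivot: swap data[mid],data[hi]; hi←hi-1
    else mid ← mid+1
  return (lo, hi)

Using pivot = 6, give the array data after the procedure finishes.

[6, 18, 9, 11, 19, 10, 15, 16, 12, 17, 21]

pivot = 6; lo=0, mid=0, hi=10
data[mid]=21>6: swap data[0],data[10]; hi=9 → [17, 12, 18, 9, 11, 19, 10, 15, 16, 6, 21]
data[mid]=17>6: swap data[0],data[9]; hi=8 → [6, 12, 18, 9, 11, 19, 10, 15, 16, 17, 21]
data[mid]=6=6: mid=1
data[mid]=12>6: swap data[1],data[8]; hi=7 → [6, 16, 18, 9, 11, 19, 10, 15, 12, 17, 21]
data[mid]=16>6: swap data[1],data[7]; hi=6 → [6, 15, 18, 9, 11, 19, 10, 16, 12, 17, 21]
data[mid]=15>6: swap data[1],data[6]; hi=5 → [6, 10, 18, 9, 11, 19, 15, 16, 12, 17, 21]
data[mid]=10>6: swap data[1],data[5]; hi=4 → [6, 19, 18, 9, 11, 10, 15, 16, 12, 17, 21]
data[mid]=19>6: swap data[1],data[4]; hi=3 → [6, 11, 18, 9, 19, 10, 15, 16, 12, 17, 21]
data[mid]=11>6: swap data[1],data[3]; hi=2 → [6, 9, 18, 11, 19, 10, 15, 16, 12, 17, 21]
data[mid]=9>6: swap data[1],data[2]; hi=1 → [6, 18, 9, 11, 19, 10, 15, 16, 12, 17, 21]
data[mid]=18>6: swap data[1],data[1]; hi=0 → [6, 18, 9, 11, 19, 10, 15, 16, 12, 17, 21]
end: lo=0, hi=0; data = [6, 18, 9, 11, 19, 10, 15, 16, 12, 17, 21]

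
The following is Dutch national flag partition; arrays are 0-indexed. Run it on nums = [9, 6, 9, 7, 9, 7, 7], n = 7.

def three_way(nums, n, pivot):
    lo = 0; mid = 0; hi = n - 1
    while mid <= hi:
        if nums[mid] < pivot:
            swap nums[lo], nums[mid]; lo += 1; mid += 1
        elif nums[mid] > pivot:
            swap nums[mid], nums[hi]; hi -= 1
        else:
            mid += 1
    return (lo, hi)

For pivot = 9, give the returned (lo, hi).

(4, 6)

pivot = 9; lo=0, mid=0, hi=6
nums[mid]=9=9: mid=1
nums[mid]=6<9: swap nums[0],nums[1]; lo=1,mid=2 → [6, 9, 9, 7, 9, 7, 7]
nums[mid]=9=9: mid=3
nums[mid]=7<9: swap nums[1],nums[3]; lo=2,mid=4 → [6, 7, 9, 9, 9, 7, 7]
nums[mid]=9=9: mid=5
nums[mid]=7<9: swap nums[2],nums[5]; lo=3,mid=6 → [6, 7, 7, 9, 9, 9, 7]
nums[mid]=7<9: swap nums[3],nums[6]; lo=4,mid=7 → [6, 7, 7, 7, 9, 9, 9]
end: lo=4, hi=6; nums = [6, 7, 7, 7, 9, 9, 9]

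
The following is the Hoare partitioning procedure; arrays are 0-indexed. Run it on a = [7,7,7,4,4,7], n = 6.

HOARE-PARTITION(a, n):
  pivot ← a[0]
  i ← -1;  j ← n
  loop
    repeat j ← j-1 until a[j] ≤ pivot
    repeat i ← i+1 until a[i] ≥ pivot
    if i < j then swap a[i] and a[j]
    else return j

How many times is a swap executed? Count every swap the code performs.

3

pivot = a[0] = 7; i = -1, j = 6
j→5 (a[5]=7≤7), i→0 (a[0]=7≥7); i<j, swap → [7,7,7,4,4,7]
j→4 (a[4]=4≤7), i→1 (a[1]=7≥7); i<j, swap → [7,4,7,4,7,7]
j→3 (a[3]=4≤7), i→2 (a[2]=7≥7); i<j, swap → [7,4,4,7,7,7]
j→2, i→3; i≥j, return j=2. a = [7,4,4,7,7,7]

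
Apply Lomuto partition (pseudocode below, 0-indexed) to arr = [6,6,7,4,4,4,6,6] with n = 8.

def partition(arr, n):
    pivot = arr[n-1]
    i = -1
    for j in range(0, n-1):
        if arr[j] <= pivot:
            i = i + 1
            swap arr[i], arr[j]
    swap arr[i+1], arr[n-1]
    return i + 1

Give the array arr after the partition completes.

pivot = arr[7] = 6; i = -1
j=0: arr[0]=6 ≤ 6 → i=0, swap arr[0],arr[0] (no change) → [6,6,7,4,4,4,6,6]
j=1: arr[1]=6 ≤ 6 → i=1, swap arr[1],arr[1] (no change) → [6,6,7,4,4,4,6,6]
j=2: arr[2]=7 > 6 → no swap
j=3: arr[3]=4 ≤ 6 → i=2, swap arr[2],arr[3] → [6,6,4,7,4,4,6,6]
j=4: arr[4]=4 ≤ 6 → i=3, swap arr[3],arr[4] → [6,6,4,4,7,4,6,6]
j=5: arr[5]=4 ≤ 6 → i=4, swap arr[4],arr[5] → [6,6,4,4,4,7,6,6]
j=6: arr[6]=6 ≤ 6 → i=5, swap arr[5],arr[6] → [6,6,4,4,4,6,7,6]
final swap arr[6],arr[7] → [6,6,4,4,4,6,6,7]; return 6

[6,6,4,4,4,6,6,7]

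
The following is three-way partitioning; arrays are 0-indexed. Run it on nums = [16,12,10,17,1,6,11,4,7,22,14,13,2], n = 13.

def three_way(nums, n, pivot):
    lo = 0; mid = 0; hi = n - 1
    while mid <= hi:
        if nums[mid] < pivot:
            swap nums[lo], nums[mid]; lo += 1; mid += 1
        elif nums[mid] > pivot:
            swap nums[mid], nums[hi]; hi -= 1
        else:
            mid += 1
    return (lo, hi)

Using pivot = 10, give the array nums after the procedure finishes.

[2,7,4,1,6,10,11,17,22,14,13,12,16]

lo=0 mid=0 hi=12
16>10: swap(0,12), hi=11 ⇒ [2,12,10,17,1,6,11,4,7,22,14,13,16]
2<10: swap(0,0), lo=1 mid=1 ⇒ [2,12,10,17,1,6,11,4,7,22,14,13,16]
12>10: swap(1,11), hi=10 ⇒ [2,13,10,17,1,6,11,4,7,22,14,12,16]
13>10: swap(1,10), hi=9 ⇒ [2,14,10,17,1,6,11,4,7,22,13,12,16]
14>10: swap(1,9), hi=8 ⇒ [2,22,10,17,1,6,11,4,7,14,13,12,16]
22>10: swap(1,8), hi=7 ⇒ [2,7,10,17,1,6,11,4,22,14,13,12,16]
7<10: swap(1,1), lo=2 mid=2 ⇒ [2,7,10,17,1,6,11,4,22,14,13,12,16]
10=10: mid=3
17>10: swap(3,7), hi=6 ⇒ [2,7,10,4,1,6,11,17,22,14,13,12,16]
4<10: swap(2,3), lo=3 mid=4 ⇒ [2,7,4,10,1,6,11,17,22,14,13,12,16]
1<10: swap(3,4), lo=4 mid=5 ⇒ [2,7,4,1,10,6,11,17,22,14,13,12,16]
6<10: swap(4,5), lo=5 mid=6 ⇒ [2,7,4,1,6,10,11,17,22,14,13,12,16]
11>10: swap(6,6), hi=5 ⇒ [2,7,4,1,6,10,11,17,22,14,13,12,16]
done. lo=5 hi=5; nums=[2,7,4,1,6,10,11,17,22,14,13,12,16]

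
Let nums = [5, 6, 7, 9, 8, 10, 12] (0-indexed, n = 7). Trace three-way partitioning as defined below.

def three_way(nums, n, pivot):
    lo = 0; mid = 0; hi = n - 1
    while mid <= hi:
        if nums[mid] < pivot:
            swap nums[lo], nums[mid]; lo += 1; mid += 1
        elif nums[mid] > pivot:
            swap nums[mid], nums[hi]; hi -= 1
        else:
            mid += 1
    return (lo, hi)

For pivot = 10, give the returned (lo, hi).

pivot = 10; lo=0, mid=0, hi=6
nums[mid]=5<10: swap nums[0],nums[0]; lo=1,mid=1 → [5, 6, 7, 9, 8, 10, 12]
nums[mid]=6<10: swap nums[1],nums[1]; lo=2,mid=2 → [5, 6, 7, 9, 8, 10, 12]
nums[mid]=7<10: swap nums[2],nums[2]; lo=3,mid=3 → [5, 6, 7, 9, 8, 10, 12]
nums[mid]=9<10: swap nums[3],nums[3]; lo=4,mid=4 → [5, 6, 7, 9, 8, 10, 12]
nums[mid]=8<10: swap nums[4],nums[4]; lo=5,mid=5 → [5, 6, 7, 9, 8, 10, 12]
nums[mid]=10=10: mid=6
nums[mid]=12>10: swap nums[6],nums[6]; hi=5 → [5, 6, 7, 9, 8, 10, 12]
end: lo=5, hi=5; nums = [5, 6, 7, 9, 8, 10, 12]

(5, 5)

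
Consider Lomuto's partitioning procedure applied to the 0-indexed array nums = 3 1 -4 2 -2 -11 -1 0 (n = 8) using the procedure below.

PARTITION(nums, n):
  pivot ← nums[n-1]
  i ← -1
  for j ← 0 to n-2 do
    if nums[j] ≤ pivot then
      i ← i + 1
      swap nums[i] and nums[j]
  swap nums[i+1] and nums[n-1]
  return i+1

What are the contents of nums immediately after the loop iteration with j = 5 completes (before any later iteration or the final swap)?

pivot = nums[7] = 0; i = -1
j=0: nums[0]=3 > 0 → no swap
j=1: nums[1]=1 > 0 → no swap
j=2: nums[2]=-4 ≤ 0 → i=0, swap nums[0],nums[2] → -4 1 3 2 -2 -11 -1 0
j=3: nums[3]=2 > 0 → no swap
j=4: nums[4]=-2 ≤ 0 → i=1, swap nums[1],nums[4] → -4 -2 3 2 1 -11 -1 0
j=5: nums[5]=-11 ≤ 0 → i=2, swap nums[2],nums[5] → -4 -2 -11 2 1 3 -1 0
(after j=5) nums = -4 -2 -11 2 1 3 -1 0

-4 -2 -11 2 1 3 -1 0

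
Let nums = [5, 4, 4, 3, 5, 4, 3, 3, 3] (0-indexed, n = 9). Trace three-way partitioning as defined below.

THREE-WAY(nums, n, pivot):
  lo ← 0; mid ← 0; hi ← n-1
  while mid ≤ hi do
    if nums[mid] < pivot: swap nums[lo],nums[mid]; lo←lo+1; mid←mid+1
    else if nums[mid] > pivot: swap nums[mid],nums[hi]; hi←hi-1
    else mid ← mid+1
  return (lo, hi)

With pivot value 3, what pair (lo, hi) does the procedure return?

(0, 3)

lo=0 mid=0 hi=8
5>3: swap(0,8), hi=7 ⇒ [3, 4, 4, 3, 5, 4, 3, 3, 5]
3=3: mid=1
4>3: swap(1,7), hi=6 ⇒ [3, 3, 4, 3, 5, 4, 3, 4, 5]
3=3: mid=2
4>3: swap(2,6), hi=5 ⇒ [3, 3, 3, 3, 5, 4, 4, 4, 5]
3=3: mid=3
3=3: mid=4
5>3: swap(4,5), hi=4 ⇒ [3, 3, 3, 3, 4, 5, 4, 4, 5]
4>3: swap(4,4), hi=3 ⇒ [3, 3, 3, 3, 4, 5, 4, 4, 5]
done. lo=0 hi=3; nums=[3, 3, 3, 3, 4, 5, 4, 4, 5]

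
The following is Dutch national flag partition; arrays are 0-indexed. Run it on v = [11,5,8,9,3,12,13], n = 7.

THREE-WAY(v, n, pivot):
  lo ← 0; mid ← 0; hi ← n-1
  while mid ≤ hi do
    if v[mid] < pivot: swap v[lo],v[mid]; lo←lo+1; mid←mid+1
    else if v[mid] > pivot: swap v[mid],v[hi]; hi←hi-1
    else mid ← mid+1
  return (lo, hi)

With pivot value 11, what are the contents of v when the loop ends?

pivot = 11; lo=0, mid=0, hi=6
v[mid]=11=11: mid=1
v[mid]=5<11: swap v[0],v[1]; lo=1,mid=2 → [5,11,8,9,3,12,13]
v[mid]=8<11: swap v[1],v[2]; lo=2,mid=3 → [5,8,11,9,3,12,13]
v[mid]=9<11: swap v[2],v[3]; lo=3,mid=4 → [5,8,9,11,3,12,13]
v[mid]=3<11: swap v[3],v[4]; lo=4,mid=5 → [5,8,9,3,11,12,13]
v[mid]=12>11: swap v[5],v[6]; hi=5 → [5,8,9,3,11,13,12]
v[mid]=13>11: swap v[5],v[5]; hi=4 → [5,8,9,3,11,13,12]
end: lo=4, hi=4; v = [5,8,9,3,11,13,12]

[5,8,9,3,11,13,12]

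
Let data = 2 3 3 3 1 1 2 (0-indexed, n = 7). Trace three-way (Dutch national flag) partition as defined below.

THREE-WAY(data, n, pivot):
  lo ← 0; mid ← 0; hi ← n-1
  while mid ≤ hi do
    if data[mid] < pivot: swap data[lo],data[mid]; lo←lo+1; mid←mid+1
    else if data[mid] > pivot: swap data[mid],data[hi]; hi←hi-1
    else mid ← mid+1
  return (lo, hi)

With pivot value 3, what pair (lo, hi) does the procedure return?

(4, 6)

lo=0 mid=0 hi=6
2<3: swap(0,0), lo=1 mid=1 ⇒ 2 3 3 3 1 1 2
3=3: mid=2
3=3: mid=3
3=3: mid=4
1<3: swap(1,4), lo=2 mid=5 ⇒ 2 1 3 3 3 1 2
1<3: swap(2,5), lo=3 mid=6 ⇒ 2 1 1 3 3 3 2
2<3: swap(3,6), lo=4 mid=7 ⇒ 2 1 1 2 3 3 3
done. lo=4 hi=6; data=2 1 1 2 3 3 3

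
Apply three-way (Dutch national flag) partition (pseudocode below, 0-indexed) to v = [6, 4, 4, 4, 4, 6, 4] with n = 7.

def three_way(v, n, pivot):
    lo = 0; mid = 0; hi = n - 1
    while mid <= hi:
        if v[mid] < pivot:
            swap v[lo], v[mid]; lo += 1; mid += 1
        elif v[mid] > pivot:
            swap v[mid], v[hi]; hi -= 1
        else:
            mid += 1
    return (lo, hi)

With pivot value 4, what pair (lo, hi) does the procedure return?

(0, 4)

pivot = 4; lo=0, mid=0, hi=6
v[mid]=6>4: swap v[0],v[6]; hi=5 → [4, 4, 4, 4, 4, 6, 6]
v[mid]=4=4: mid=1
v[mid]=4=4: mid=2
v[mid]=4=4: mid=3
v[mid]=4=4: mid=4
v[mid]=4=4: mid=5
v[mid]=6>4: swap v[5],v[5]; hi=4 → [4, 4, 4, 4, 4, 6, 6]
end: lo=0, hi=4; v = [4, 4, 4, 4, 4, 6, 6]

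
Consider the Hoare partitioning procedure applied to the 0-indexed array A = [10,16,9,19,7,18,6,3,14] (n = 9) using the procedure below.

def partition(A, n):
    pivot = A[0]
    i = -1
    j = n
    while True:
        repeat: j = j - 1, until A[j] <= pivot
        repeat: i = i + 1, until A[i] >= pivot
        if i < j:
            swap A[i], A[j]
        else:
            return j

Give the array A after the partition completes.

pivot = A[0] = 10; i = -1, j = 9
j→7 (A[7]=3≤10), i→0 (A[0]=10≥10); i<j, swap → [3,16,9,19,7,18,6,10,14]
j→6 (A[6]=6≤10), i→1 (A[1]=16≥10); i<j, swap → [3,6,9,19,7,18,16,10,14]
j→4 (A[4]=7≤10), i→3 (A[3]=19≥10); i<j, swap → [3,6,9,7,19,18,16,10,14]
j→3, i→4; i≥j, return j=3. A = [3,6,9,7,19,18,16,10,14]

[3,6,9,7,19,18,16,10,14]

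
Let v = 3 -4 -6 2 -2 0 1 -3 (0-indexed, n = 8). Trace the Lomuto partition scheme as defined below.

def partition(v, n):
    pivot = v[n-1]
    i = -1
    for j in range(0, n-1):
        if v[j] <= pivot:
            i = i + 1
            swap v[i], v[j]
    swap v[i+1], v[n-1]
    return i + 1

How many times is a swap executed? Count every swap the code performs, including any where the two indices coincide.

pivot = v[7] = -3; i = -1
j=0: v[0]=3 > -3 → no swap
j=1: v[1]=-4 ≤ -3 → i=0, swap v[0],v[1] → -4 3 -6 2 -2 0 1 -3
j=2: v[2]=-6 ≤ -3 → i=1, swap v[1],v[2] → -4 -6 3 2 -2 0 1 -3
j=3: v[3]=2 > -3 → no swap
j=4: v[4]=-2 > -3 → no swap
j=5: v[5]=0 > -3 → no swap
j=6: v[6]=1 > -3 → no swap
final swap v[2],v[7] → -4 -6 -3 2 -2 0 1 3; return 2

3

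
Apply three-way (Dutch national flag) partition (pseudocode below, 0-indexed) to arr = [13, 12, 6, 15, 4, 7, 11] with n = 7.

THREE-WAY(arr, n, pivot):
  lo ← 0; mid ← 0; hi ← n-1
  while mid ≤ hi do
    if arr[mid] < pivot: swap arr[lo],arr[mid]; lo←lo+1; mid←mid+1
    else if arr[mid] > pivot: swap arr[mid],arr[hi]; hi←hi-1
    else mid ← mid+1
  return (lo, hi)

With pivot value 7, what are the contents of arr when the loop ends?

[4, 6, 7, 15, 12, 11, 13]

pivot = 7; lo=0, mid=0, hi=6
arr[mid]=13>7: swap arr[0],arr[6]; hi=5 → [11, 12, 6, 15, 4, 7, 13]
arr[mid]=11>7: swap arr[0],arr[5]; hi=4 → [7, 12, 6, 15, 4, 11, 13]
arr[mid]=7=7: mid=1
arr[mid]=12>7: swap arr[1],arr[4]; hi=3 → [7, 4, 6, 15, 12, 11, 13]
arr[mid]=4<7: swap arr[0],arr[1]; lo=1,mid=2 → [4, 7, 6, 15, 12, 11, 13]
arr[mid]=6<7: swap arr[1],arr[2]; lo=2,mid=3 → [4, 6, 7, 15, 12, 11, 13]
arr[mid]=15>7: swap arr[3],arr[3]; hi=2 → [4, 6, 7, 15, 12, 11, 13]
end: lo=2, hi=2; arr = [4, 6, 7, 15, 12, 11, 13]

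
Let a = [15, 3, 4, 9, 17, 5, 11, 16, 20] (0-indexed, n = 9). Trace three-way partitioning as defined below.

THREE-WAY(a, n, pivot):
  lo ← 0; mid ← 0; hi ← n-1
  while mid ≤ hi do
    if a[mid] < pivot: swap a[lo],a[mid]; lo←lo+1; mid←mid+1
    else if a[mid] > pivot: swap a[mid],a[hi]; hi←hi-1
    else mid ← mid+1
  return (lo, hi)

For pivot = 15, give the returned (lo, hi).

lo=0 mid=0 hi=8
15=15: mid=1
3<15: swap(0,1), lo=1 mid=2 ⇒ [3, 15, 4, 9, 17, 5, 11, 16, 20]
4<15: swap(1,2), lo=2 mid=3 ⇒ [3, 4, 15, 9, 17, 5, 11, 16, 20]
9<15: swap(2,3), lo=3 mid=4 ⇒ [3, 4, 9, 15, 17, 5, 11, 16, 20]
17>15: swap(4,8), hi=7 ⇒ [3, 4, 9, 15, 20, 5, 11, 16, 17]
20>15: swap(4,7), hi=6 ⇒ [3, 4, 9, 15, 16, 5, 11, 20, 17]
16>15: swap(4,6), hi=5 ⇒ [3, 4, 9, 15, 11, 5, 16, 20, 17]
11<15: swap(3,4), lo=4 mid=5 ⇒ [3, 4, 9, 11, 15, 5, 16, 20, 17]
5<15: swap(4,5), lo=5 mid=6 ⇒ [3, 4, 9, 11, 5, 15, 16, 20, 17]
done. lo=5 hi=5; a=[3, 4, 9, 11, 5, 15, 16, 20, 17]

(5, 5)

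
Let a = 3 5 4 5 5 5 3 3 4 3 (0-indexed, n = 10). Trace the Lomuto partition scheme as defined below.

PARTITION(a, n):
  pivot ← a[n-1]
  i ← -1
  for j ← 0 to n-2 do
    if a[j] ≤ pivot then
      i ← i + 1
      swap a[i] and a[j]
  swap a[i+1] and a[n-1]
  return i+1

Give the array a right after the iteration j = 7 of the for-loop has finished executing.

3 3 3 5 5 5 5 4 4 3

pivot = a[9] = 3; i = -1
j=0: a[0]=3 ≤ 3 → i=0, swap a[0],a[0] (no change) → 3 5 4 5 5 5 3 3 4 3
j=1: a[1]=5 > 3 → no swap
j=2: a[2]=4 > 3 → no swap
j=3: a[3]=5 > 3 → no swap
j=4: a[4]=5 > 3 → no swap
j=5: a[5]=5 > 3 → no swap
j=6: a[6]=3 ≤ 3 → i=1, swap a[1],a[6] → 3 3 4 5 5 5 5 3 4 3
j=7: a[7]=3 ≤ 3 → i=2, swap a[2],a[7] → 3 3 3 5 5 5 5 4 4 3
(after j=7) a = 3 3 3 5 5 5 5 4 4 3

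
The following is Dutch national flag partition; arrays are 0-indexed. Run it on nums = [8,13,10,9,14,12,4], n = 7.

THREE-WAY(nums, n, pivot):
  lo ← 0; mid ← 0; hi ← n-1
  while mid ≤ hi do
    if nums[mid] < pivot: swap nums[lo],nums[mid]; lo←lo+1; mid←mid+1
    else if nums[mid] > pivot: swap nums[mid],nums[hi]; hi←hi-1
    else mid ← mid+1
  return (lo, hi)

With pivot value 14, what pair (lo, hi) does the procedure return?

pivot = 14; lo=0, mid=0, hi=6
nums[mid]=8<14: swap nums[0],nums[0]; lo=1,mid=1 → [8,13,10,9,14,12,4]
nums[mid]=13<14: swap nums[1],nums[1]; lo=2,mid=2 → [8,13,10,9,14,12,4]
nums[mid]=10<14: swap nums[2],nums[2]; lo=3,mid=3 → [8,13,10,9,14,12,4]
nums[mid]=9<14: swap nums[3],nums[3]; lo=4,mid=4 → [8,13,10,9,14,12,4]
nums[mid]=14=14: mid=5
nums[mid]=12<14: swap nums[4],nums[5]; lo=5,mid=6 → [8,13,10,9,12,14,4]
nums[mid]=4<14: swap nums[5],nums[6]; lo=6,mid=7 → [8,13,10,9,12,4,14]
end: lo=6, hi=6; nums = [8,13,10,9,12,4,14]

(6, 6)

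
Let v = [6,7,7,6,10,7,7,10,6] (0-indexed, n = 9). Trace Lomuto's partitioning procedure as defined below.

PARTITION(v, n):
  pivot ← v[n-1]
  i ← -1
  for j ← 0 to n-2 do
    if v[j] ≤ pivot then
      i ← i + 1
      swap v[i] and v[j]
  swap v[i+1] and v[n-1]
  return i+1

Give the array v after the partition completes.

pivot = v[8] = 6; i = -1
j=0: v[0]=6 ≤ 6 → i=0, swap v[0],v[0] (no change) → [6,7,7,6,10,7,7,10,6]
j=1: v[1]=7 > 6 → no swap
j=2: v[2]=7 > 6 → no swap
j=3: v[3]=6 ≤ 6 → i=1, swap v[1],v[3] → [6,6,7,7,10,7,7,10,6]
j=4: v[4]=10 > 6 → no swap
j=5: v[5]=7 > 6 → no swap
j=6: v[6]=7 > 6 → no swap
j=7: v[7]=10 > 6 → no swap
final swap v[2],v[8] → [6,6,6,7,10,7,7,10,7]; return 2

[6,6,6,7,10,7,7,10,7]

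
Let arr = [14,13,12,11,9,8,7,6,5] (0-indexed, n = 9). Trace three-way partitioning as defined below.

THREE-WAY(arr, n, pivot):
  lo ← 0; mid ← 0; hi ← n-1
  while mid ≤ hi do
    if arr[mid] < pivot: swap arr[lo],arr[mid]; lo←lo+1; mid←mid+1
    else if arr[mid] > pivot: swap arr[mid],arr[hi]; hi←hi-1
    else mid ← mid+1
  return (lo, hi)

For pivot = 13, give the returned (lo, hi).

pivot = 13; lo=0, mid=0, hi=8
arr[mid]=14>13: swap arr[0],arr[8]; hi=7 → [5,13,12,11,9,8,7,6,14]
arr[mid]=5<13: swap arr[0],arr[0]; lo=1,mid=1 → [5,13,12,11,9,8,7,6,14]
arr[mid]=13=13: mid=2
arr[mid]=12<13: swap arr[1],arr[2]; lo=2,mid=3 → [5,12,13,11,9,8,7,6,14]
arr[mid]=11<13: swap arr[2],arr[3]; lo=3,mid=4 → [5,12,11,13,9,8,7,6,14]
arr[mid]=9<13: swap arr[3],arr[4]; lo=4,mid=5 → [5,12,11,9,13,8,7,6,14]
arr[mid]=8<13: swap arr[4],arr[5]; lo=5,mid=6 → [5,12,11,9,8,13,7,6,14]
arr[mid]=7<13: swap arr[5],arr[6]; lo=6,mid=7 → [5,12,11,9,8,7,13,6,14]
arr[mid]=6<13: swap arr[6],arr[7]; lo=7,mid=8 → [5,12,11,9,8,7,6,13,14]
end: lo=7, hi=7; arr = [5,12,11,9,8,7,6,13,14]

(7, 7)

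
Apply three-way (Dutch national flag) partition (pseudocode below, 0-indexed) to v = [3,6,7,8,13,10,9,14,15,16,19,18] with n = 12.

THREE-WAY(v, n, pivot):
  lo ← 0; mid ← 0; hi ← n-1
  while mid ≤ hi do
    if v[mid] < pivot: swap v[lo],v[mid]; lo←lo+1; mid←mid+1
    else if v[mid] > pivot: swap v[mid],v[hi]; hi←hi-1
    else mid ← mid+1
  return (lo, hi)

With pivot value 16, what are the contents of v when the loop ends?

[3,6,7,8,13,10,9,14,15,16,18,19]

pivot = 16; lo=0, mid=0, hi=11
v[mid]=3<16: swap v[0],v[0]; lo=1,mid=1 → [3,6,7,8,13,10,9,14,15,16,19,18]
v[mid]=6<16: swap v[1],v[1]; lo=2,mid=2 → [3,6,7,8,13,10,9,14,15,16,19,18]
v[mid]=7<16: swap v[2],v[2]; lo=3,mid=3 → [3,6,7,8,13,10,9,14,15,16,19,18]
v[mid]=8<16: swap v[3],v[3]; lo=4,mid=4 → [3,6,7,8,13,10,9,14,15,16,19,18]
v[mid]=13<16: swap v[4],v[4]; lo=5,mid=5 → [3,6,7,8,13,10,9,14,15,16,19,18]
v[mid]=10<16: swap v[5],v[5]; lo=6,mid=6 → [3,6,7,8,13,10,9,14,15,16,19,18]
v[mid]=9<16: swap v[6],v[6]; lo=7,mid=7 → [3,6,7,8,13,10,9,14,15,16,19,18]
v[mid]=14<16: swap v[7],v[7]; lo=8,mid=8 → [3,6,7,8,13,10,9,14,15,16,19,18]
v[mid]=15<16: swap v[8],v[8]; lo=9,mid=9 → [3,6,7,8,13,10,9,14,15,16,19,18]
v[mid]=16=16: mid=10
v[mid]=19>16: swap v[10],v[11]; hi=10 → [3,6,7,8,13,10,9,14,15,16,18,19]
v[mid]=18>16: swap v[10],v[10]; hi=9 → [3,6,7,8,13,10,9,14,15,16,18,19]
end: lo=9, hi=9; v = [3,6,7,8,13,10,9,14,15,16,18,19]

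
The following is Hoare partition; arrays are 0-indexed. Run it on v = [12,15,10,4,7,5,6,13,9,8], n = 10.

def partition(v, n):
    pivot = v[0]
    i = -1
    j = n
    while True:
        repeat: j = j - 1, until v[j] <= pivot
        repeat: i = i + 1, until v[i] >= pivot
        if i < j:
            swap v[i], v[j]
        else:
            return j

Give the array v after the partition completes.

[8,9,10,4,7,5,6,13,15,12]

pivot = v[0] = 12; i = -1, j = 10
j→9 (v[9]=8≤12), i→0 (v[0]=12≥12); i<j, swap → [8,15,10,4,7,5,6,13,9,12]
j→8 (v[8]=9≤12), i→1 (v[1]=15≥12); i<j, swap → [8,9,10,4,7,5,6,13,15,12]
j→6, i→7; i≥j, return j=6. v = [8,9,10,4,7,5,6,13,15,12]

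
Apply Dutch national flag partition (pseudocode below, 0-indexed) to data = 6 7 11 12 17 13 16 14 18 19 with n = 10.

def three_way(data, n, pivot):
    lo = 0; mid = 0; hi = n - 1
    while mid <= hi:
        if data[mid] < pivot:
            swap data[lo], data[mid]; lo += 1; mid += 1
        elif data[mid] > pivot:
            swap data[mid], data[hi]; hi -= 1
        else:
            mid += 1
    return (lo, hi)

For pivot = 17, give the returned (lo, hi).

(7, 7)

lo=0 mid=0 hi=9
6<17: swap(0,0), lo=1 mid=1 ⇒ 6 7 11 12 17 13 16 14 18 19
7<17: swap(1,1), lo=2 mid=2 ⇒ 6 7 11 12 17 13 16 14 18 19
11<17: swap(2,2), lo=3 mid=3 ⇒ 6 7 11 12 17 13 16 14 18 19
12<17: swap(3,3), lo=4 mid=4 ⇒ 6 7 11 12 17 13 16 14 18 19
17=17: mid=5
13<17: swap(4,5), lo=5 mid=6 ⇒ 6 7 11 12 13 17 16 14 18 19
16<17: swap(5,6), lo=6 mid=7 ⇒ 6 7 11 12 13 16 17 14 18 19
14<17: swap(6,7), lo=7 mid=8 ⇒ 6 7 11 12 13 16 14 17 18 19
18>17: swap(8,9), hi=8 ⇒ 6 7 11 12 13 16 14 17 19 18
19>17: swap(8,8), hi=7 ⇒ 6 7 11 12 13 16 14 17 19 18
done. lo=7 hi=7; data=6 7 11 12 13 16 14 17 19 18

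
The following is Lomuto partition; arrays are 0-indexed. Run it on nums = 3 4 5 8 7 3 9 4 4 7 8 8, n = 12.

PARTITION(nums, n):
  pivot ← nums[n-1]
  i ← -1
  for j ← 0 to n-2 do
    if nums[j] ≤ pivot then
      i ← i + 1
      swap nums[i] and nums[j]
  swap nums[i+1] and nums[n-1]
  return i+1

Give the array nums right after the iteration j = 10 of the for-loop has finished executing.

3 4 5 8 7 3 4 4 7 8 9 8

pivot=8, i=-1
j=0: 3≤8, i=0, swap(0,0) ⇒ 3 4 5 8 7 3 9 4 4 7 8 8
j=1: 4≤8, i=1, swap(1,1) ⇒ 3 4 5 8 7 3 9 4 4 7 8 8
j=2: 5≤8, i=2, swap(2,2) ⇒ 3 4 5 8 7 3 9 4 4 7 8 8
j=3: 8≤8, i=3, swap(3,3) ⇒ 3 4 5 8 7 3 9 4 4 7 8 8
j=4: 7≤8, i=4, swap(4,4) ⇒ 3 4 5 8 7 3 9 4 4 7 8 8
j=5: 3≤8, i=5, swap(5,5) ⇒ 3 4 5 8 7 3 9 4 4 7 8 8
j=6: 9>8, skip
j=7: 4≤8, i=6, swap(6,7) ⇒ 3 4 5 8 7 3 4 9 4 7 8 8
j=8: 4≤8, i=7, swap(7,8) ⇒ 3 4 5 8 7 3 4 4 9 7 8 8
j=9: 7≤8, i=8, swap(8,9) ⇒ 3 4 5 8 7 3 4 4 7 9 8 8
j=10: 8≤8, i=9, swap(9,10) ⇒ 3 4 5 8 7 3 4 4 7 8 9 8
(after j=10) nums = 3 4 5 8 7 3 4 4 7 8 9 8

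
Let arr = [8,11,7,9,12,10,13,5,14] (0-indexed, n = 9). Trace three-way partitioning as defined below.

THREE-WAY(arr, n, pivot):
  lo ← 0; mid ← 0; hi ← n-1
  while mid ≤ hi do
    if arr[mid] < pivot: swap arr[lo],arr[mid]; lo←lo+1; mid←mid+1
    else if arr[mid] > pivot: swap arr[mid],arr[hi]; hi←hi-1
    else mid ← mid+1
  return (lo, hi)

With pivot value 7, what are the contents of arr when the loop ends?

[5,7,9,12,10,13,11,14,8]

pivot = 7; lo=0, mid=0, hi=8
arr[mid]=8>7: swap arr[0],arr[8]; hi=7 → [14,11,7,9,12,10,13,5,8]
arr[mid]=14>7: swap arr[0],arr[7]; hi=6 → [5,11,7,9,12,10,13,14,8]
arr[mid]=5<7: swap arr[0],arr[0]; lo=1,mid=1 → [5,11,7,9,12,10,13,14,8]
arr[mid]=11>7: swap arr[1],arr[6]; hi=5 → [5,13,7,9,12,10,11,14,8]
arr[mid]=13>7: swap arr[1],arr[5]; hi=4 → [5,10,7,9,12,13,11,14,8]
arr[mid]=10>7: swap arr[1],arr[4]; hi=3 → [5,12,7,9,10,13,11,14,8]
arr[mid]=12>7: swap arr[1],arr[3]; hi=2 → [5,9,7,12,10,13,11,14,8]
arr[mid]=9>7: swap arr[1],arr[2]; hi=1 → [5,7,9,12,10,13,11,14,8]
arr[mid]=7=7: mid=2
end: lo=1, hi=1; arr = [5,7,9,12,10,13,11,14,8]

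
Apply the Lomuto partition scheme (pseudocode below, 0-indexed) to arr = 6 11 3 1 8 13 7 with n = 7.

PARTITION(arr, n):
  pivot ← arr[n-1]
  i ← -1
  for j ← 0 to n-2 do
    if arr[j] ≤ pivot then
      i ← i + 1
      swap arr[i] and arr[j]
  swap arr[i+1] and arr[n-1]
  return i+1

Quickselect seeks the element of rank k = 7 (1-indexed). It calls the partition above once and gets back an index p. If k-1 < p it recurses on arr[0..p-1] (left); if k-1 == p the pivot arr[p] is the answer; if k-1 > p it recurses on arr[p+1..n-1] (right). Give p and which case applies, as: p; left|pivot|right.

pivot = arr[6] = 7; i = -1
j=0: arr[0]=6 ≤ 7 → i=0, swap arr[0],arr[0] (no change) → 6 11 3 1 8 13 7
j=1: arr[1]=11 > 7 → no swap
j=2: arr[2]=3 ≤ 7 → i=1, swap arr[1],arr[2] → 6 3 11 1 8 13 7
j=3: arr[3]=1 ≤ 7 → i=2, swap arr[2],arr[3] → 6 3 1 11 8 13 7
j=4: arr[4]=8 > 7 → no swap
j=5: arr[5]=13 > 7 → no swap
final swap arr[3],arr[6] → 6 3 1 7 8 13 11; return 3
p = 3; k-1 = 6 > 3 ⇒ right

3; right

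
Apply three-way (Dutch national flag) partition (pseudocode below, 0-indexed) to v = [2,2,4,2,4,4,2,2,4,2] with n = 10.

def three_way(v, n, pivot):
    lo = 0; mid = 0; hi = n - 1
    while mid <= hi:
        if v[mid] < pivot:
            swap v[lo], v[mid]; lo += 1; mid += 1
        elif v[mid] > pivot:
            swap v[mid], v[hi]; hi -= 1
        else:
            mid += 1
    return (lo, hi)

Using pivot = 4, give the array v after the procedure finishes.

[2,2,2,2,2,2,4,4,4,4]

pivot = 4; lo=0, mid=0, hi=9
v[mid]=2<4: swap v[0],v[0]; lo=1,mid=1 → [2,2,4,2,4,4,2,2,4,2]
v[mid]=2<4: swap v[1],v[1]; lo=2,mid=2 → [2,2,4,2,4,4,2,2,4,2]
v[mid]=4=4: mid=3
v[mid]=2<4: swap v[2],v[3]; lo=3,mid=4 → [2,2,2,4,4,4,2,2,4,2]
v[mid]=4=4: mid=5
v[mid]=4=4: mid=6
v[mid]=2<4: swap v[3],v[6]; lo=4,mid=7 → [2,2,2,2,4,4,4,2,4,2]
v[mid]=2<4: swap v[4],v[7]; lo=5,mid=8 → [2,2,2,2,2,4,4,4,4,2]
v[mid]=4=4: mid=9
v[mid]=2<4: swap v[5],v[9]; lo=6,mid=10 → [2,2,2,2,2,2,4,4,4,4]
end: lo=6, hi=9; v = [2,2,2,2,2,2,4,4,4,4]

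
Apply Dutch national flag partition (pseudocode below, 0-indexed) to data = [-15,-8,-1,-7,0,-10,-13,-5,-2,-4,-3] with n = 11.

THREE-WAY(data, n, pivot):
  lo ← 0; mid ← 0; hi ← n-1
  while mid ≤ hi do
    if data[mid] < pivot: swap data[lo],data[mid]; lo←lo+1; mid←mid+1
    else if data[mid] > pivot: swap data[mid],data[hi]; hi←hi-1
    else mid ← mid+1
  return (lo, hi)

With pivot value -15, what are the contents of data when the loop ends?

[-15,-1,-7,0,-10,-13,-5,-2,-4,-3,-8]

pivot = -15; lo=0, mid=0, hi=10
data[mid]=-15=-15: mid=1
data[mid]=-8>-15: swap data[1],data[10]; hi=9 → [-15,-3,-1,-7,0,-10,-13,-5,-2,-4,-8]
data[mid]=-3>-15: swap data[1],data[9]; hi=8 → [-15,-4,-1,-7,0,-10,-13,-5,-2,-3,-8]
data[mid]=-4>-15: swap data[1],data[8]; hi=7 → [-15,-2,-1,-7,0,-10,-13,-5,-4,-3,-8]
data[mid]=-2>-15: swap data[1],data[7]; hi=6 → [-15,-5,-1,-7,0,-10,-13,-2,-4,-3,-8]
data[mid]=-5>-15: swap data[1],data[6]; hi=5 → [-15,-13,-1,-7,0,-10,-5,-2,-4,-3,-8]
data[mid]=-13>-15: swap data[1],data[5]; hi=4 → [-15,-10,-1,-7,0,-13,-5,-2,-4,-3,-8]
data[mid]=-10>-15: swap data[1],data[4]; hi=3 → [-15,0,-1,-7,-10,-13,-5,-2,-4,-3,-8]
data[mid]=0>-15: swap data[1],data[3]; hi=2 → [-15,-7,-1,0,-10,-13,-5,-2,-4,-3,-8]
data[mid]=-7>-15: swap data[1],data[2]; hi=1 → [-15,-1,-7,0,-10,-13,-5,-2,-4,-3,-8]
data[mid]=-1>-15: swap data[1],data[1]; hi=0 → [-15,-1,-7,0,-10,-13,-5,-2,-4,-3,-8]
end: lo=0, hi=0; data = [-15,-1,-7,0,-10,-13,-5,-2,-4,-3,-8]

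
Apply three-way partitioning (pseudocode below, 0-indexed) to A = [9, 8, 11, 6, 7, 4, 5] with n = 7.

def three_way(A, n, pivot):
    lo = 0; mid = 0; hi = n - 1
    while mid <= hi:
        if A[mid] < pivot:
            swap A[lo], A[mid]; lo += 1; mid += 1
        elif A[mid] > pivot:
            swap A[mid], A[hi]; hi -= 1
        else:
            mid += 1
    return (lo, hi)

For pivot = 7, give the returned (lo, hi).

pivot = 7; lo=0, mid=0, hi=6
A[mid]=9>7: swap A[0],A[6]; hi=5 → [5, 8, 11, 6, 7, 4, 9]
A[mid]=5<7: swap A[0],A[0]; lo=1,mid=1 → [5, 8, 11, 6, 7, 4, 9]
A[mid]=8>7: swap A[1],A[5]; hi=4 → [5, 4, 11, 6, 7, 8, 9]
A[mid]=4<7: swap A[1],A[1]; lo=2,mid=2 → [5, 4, 11, 6, 7, 8, 9]
A[mid]=11>7: swap A[2],A[4]; hi=3 → [5, 4, 7, 6, 11, 8, 9]
A[mid]=7=7: mid=3
A[mid]=6<7: swap A[2],A[3]; lo=3,mid=4 → [5, 4, 6, 7, 11, 8, 9]
end: lo=3, hi=3; A = [5, 4, 6, 7, 11, 8, 9]

(3, 3)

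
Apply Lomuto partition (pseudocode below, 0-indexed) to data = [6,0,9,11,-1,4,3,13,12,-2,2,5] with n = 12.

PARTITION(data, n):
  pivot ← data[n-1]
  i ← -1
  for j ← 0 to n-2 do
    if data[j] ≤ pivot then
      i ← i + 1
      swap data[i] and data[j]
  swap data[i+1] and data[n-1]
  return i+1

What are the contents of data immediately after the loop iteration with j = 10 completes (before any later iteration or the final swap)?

pivot = data[11] = 5; i = -1
j=0: data[0]=6 > 5 → no swap
j=1: data[1]=0 ≤ 5 → i=0, swap data[0],data[1] → [0,6,9,11,-1,4,3,13,12,-2,2,5]
j=2: data[2]=9 > 5 → no swap
j=3: data[3]=11 > 5 → no swap
j=4: data[4]=-1 ≤ 5 → i=1, swap data[1],data[4] → [0,-1,9,11,6,4,3,13,12,-2,2,5]
j=5: data[5]=4 ≤ 5 → i=2, swap data[2],data[5] → [0,-1,4,11,6,9,3,13,12,-2,2,5]
j=6: data[6]=3 ≤ 5 → i=3, swap data[3],data[6] → [0,-1,4,3,6,9,11,13,12,-2,2,5]
j=7: data[7]=13 > 5 → no swap
j=8: data[8]=12 > 5 → no swap
j=9: data[9]=-2 ≤ 5 → i=4, swap data[4],data[9] → [0,-1,4,3,-2,9,11,13,12,6,2,5]
j=10: data[10]=2 ≤ 5 → i=5, swap data[5],data[10] → [0,-1,4,3,-2,2,11,13,12,6,9,5]
(after j=10) data = [0,-1,4,3,-2,2,11,13,12,6,9,5]

[0,-1,4,3,-2,2,11,13,12,6,9,5]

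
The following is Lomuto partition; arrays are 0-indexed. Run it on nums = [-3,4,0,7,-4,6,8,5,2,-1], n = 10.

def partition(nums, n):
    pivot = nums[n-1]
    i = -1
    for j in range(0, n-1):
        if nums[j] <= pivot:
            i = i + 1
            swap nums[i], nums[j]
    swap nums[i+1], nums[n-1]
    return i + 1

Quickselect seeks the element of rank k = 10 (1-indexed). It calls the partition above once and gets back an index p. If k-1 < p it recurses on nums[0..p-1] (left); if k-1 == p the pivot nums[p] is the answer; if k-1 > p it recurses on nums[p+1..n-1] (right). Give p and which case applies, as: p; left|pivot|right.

pivot = nums[9] = -1; i = -1
j=0: nums[0]=-3 ≤ -1 → i=0, swap nums[0],nums[0] (no change) → [-3,4,0,7,-4,6,8,5,2,-1]
j=1: nums[1]=4 > -1 → no swap
j=2: nums[2]=0 > -1 → no swap
j=3: nums[3]=7 > -1 → no swap
j=4: nums[4]=-4 ≤ -1 → i=1, swap nums[1],nums[4] → [-3,-4,0,7,4,6,8,5,2,-1]
j=5: nums[5]=6 > -1 → no swap
j=6: nums[6]=8 > -1 → no swap
j=7: nums[7]=5 > -1 → no swap
j=8: nums[8]=2 > -1 → no swap
final swap nums[2],nums[9] → [-3,-4,-1,7,4,6,8,5,2,0]; return 2
p = 2; k-1 = 9 > 2 ⇒ right

2; right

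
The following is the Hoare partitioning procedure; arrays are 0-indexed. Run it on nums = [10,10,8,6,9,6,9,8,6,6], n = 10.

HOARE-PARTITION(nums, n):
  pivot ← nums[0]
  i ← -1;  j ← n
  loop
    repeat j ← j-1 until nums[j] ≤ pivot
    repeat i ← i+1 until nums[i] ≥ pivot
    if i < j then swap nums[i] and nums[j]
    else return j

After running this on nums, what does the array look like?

pivot=10
j stops at 9 (6), i stops at 0 (10); swap ⇒ [6,10,8,6,9,6,9,8,6,10]
j stops at 8 (6), i stops at 1 (10); swap ⇒ [6,6,8,6,9,6,9,8,10,10]
j stops at 7, i stops at 8; i≥j ⇒ return 7. nums=[6,6,8,6,9,6,9,8,10,10]

[6,6,8,6,9,6,9,8,10,10]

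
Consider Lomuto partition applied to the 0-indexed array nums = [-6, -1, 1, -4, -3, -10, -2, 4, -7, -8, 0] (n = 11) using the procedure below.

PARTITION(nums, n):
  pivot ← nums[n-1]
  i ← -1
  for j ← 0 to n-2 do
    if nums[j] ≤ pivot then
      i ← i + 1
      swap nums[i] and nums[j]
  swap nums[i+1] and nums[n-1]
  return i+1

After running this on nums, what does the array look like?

pivot = nums[10] = 0; i = -1
j=0: nums[0]=-6 ≤ 0 → i=0, swap nums[0],nums[0] (no change) → [-6, -1, 1, -4, -3, -10, -2, 4, -7, -8, 0]
j=1: nums[1]=-1 ≤ 0 → i=1, swap nums[1],nums[1] (no change) → [-6, -1, 1, -4, -3, -10, -2, 4, -7, -8, 0]
j=2: nums[2]=1 > 0 → no swap
j=3: nums[3]=-4 ≤ 0 → i=2, swap nums[2],nums[3] → [-6, -1, -4, 1, -3, -10, -2, 4, -7, -8, 0]
j=4: nums[4]=-3 ≤ 0 → i=3, swap nums[3],nums[4] → [-6, -1, -4, -3, 1, -10, -2, 4, -7, -8, 0]
j=5: nums[5]=-10 ≤ 0 → i=4, swap nums[4],nums[5] → [-6, -1, -4, -3, -10, 1, -2, 4, -7, -8, 0]
j=6: nums[6]=-2 ≤ 0 → i=5, swap nums[5],nums[6] → [-6, -1, -4, -3, -10, -2, 1, 4, -7, -8, 0]
j=7: nums[7]=4 > 0 → no swap
j=8: nums[8]=-7 ≤ 0 → i=6, swap nums[6],nums[8] → [-6, -1, -4, -3, -10, -2, -7, 4, 1, -8, 0]
j=9: nums[9]=-8 ≤ 0 → i=7, swap nums[7],nums[9] → [-6, -1, -4, -3, -10, -2, -7, -8, 1, 4, 0]
final swap nums[8],nums[10] → [-6, -1, -4, -3, -10, -2, -7, -8, 0, 4, 1]; return 8

[-6, -1, -4, -3, -10, -2, -7, -8, 0, 4, 1]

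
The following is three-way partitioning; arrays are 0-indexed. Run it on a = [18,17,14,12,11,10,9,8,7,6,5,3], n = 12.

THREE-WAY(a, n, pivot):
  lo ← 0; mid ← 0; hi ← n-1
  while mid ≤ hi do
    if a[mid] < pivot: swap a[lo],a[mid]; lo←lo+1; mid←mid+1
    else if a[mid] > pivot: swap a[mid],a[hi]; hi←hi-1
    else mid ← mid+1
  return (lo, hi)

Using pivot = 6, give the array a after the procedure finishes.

pivot = 6; lo=0, mid=0, hi=11
a[mid]=18>6: swap a[0],a[11]; hi=10 → [3,17,14,12,11,10,9,8,7,6,5,18]
a[mid]=3<6: swap a[0],a[0]; lo=1,mid=1 → [3,17,14,12,11,10,9,8,7,6,5,18]
a[mid]=17>6: swap a[1],a[10]; hi=9 → [3,5,14,12,11,10,9,8,7,6,17,18]
a[mid]=5<6: swap a[1],a[1]; lo=2,mid=2 → [3,5,14,12,11,10,9,8,7,6,17,18]
a[mid]=14>6: swap a[2],a[9]; hi=8 → [3,5,6,12,11,10,9,8,7,14,17,18]
a[mid]=6=6: mid=3
a[mid]=12>6: swap a[3],a[8]; hi=7 → [3,5,6,7,11,10,9,8,12,14,17,18]
a[mid]=7>6: swap a[3],a[7]; hi=6 → [3,5,6,8,11,10,9,7,12,14,17,18]
a[mid]=8>6: swap a[3],a[6]; hi=5 → [3,5,6,9,11,10,8,7,12,14,17,18]
a[mid]=9>6: swap a[3],a[5]; hi=4 → [3,5,6,10,11,9,8,7,12,14,17,18]
a[mid]=10>6: swap a[3],a[4]; hi=3 → [3,5,6,11,10,9,8,7,12,14,17,18]
a[mid]=11>6: swap a[3],a[3]; hi=2 → [3,5,6,11,10,9,8,7,12,14,17,18]
end: lo=2, hi=2; a = [3,5,6,11,10,9,8,7,12,14,17,18]

[3,5,6,11,10,9,8,7,12,14,17,18]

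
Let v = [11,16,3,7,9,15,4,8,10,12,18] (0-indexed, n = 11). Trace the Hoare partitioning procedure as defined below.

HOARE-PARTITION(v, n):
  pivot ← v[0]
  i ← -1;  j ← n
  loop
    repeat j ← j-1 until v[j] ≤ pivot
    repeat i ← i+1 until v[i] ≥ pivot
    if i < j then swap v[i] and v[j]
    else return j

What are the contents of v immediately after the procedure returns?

pivot = v[0] = 11; i = -1, j = 11
j→8 (v[8]=10≤11), i→0 (v[0]=11≥11); i<j, swap → [10,16,3,7,9,15,4,8,11,12,18]
j→7 (v[7]=8≤11), i→1 (v[1]=16≥11); i<j, swap → [10,8,3,7,9,15,4,16,11,12,18]
j→6 (v[6]=4≤11), i→5 (v[5]=15≥11); i<j, swap → [10,8,3,7,9,4,15,16,11,12,18]
j→5, i→6; i≥j, return j=5. v = [10,8,3,7,9,4,15,16,11,12,18]

[10,8,3,7,9,4,15,16,11,12,18]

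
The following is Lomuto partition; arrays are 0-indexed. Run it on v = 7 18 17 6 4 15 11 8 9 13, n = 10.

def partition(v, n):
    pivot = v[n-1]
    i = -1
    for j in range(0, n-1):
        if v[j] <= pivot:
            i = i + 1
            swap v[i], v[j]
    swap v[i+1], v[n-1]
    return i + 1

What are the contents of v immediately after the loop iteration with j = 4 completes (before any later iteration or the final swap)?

7 6 4 18 17 15 11 8 9 13

pivot = v[9] = 13; i = -1
j=0: v[0]=7 ≤ 13 → i=0, swap v[0],v[0] (no change) → 7 18 17 6 4 15 11 8 9 13
j=1: v[1]=18 > 13 → no swap
j=2: v[2]=17 > 13 → no swap
j=3: v[3]=6 ≤ 13 → i=1, swap v[1],v[3] → 7 6 17 18 4 15 11 8 9 13
j=4: v[4]=4 ≤ 13 → i=2, swap v[2],v[4] → 7 6 4 18 17 15 11 8 9 13
(after j=4) v = 7 6 4 18 17 15 11 8 9 13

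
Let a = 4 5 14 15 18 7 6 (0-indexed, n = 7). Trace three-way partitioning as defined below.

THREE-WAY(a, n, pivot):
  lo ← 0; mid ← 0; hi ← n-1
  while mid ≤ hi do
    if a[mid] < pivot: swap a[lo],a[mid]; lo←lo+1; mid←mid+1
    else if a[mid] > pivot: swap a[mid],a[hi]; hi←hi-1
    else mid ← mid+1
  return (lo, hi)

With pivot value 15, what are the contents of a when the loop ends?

lo=0 mid=0 hi=6
4<15: swap(0,0), lo=1 mid=1 ⇒ 4 5 14 15 18 7 6
5<15: swap(1,1), lo=2 mid=2 ⇒ 4 5 14 15 18 7 6
14<15: swap(2,2), lo=3 mid=3 ⇒ 4 5 14 15 18 7 6
15=15: mid=4
18>15: swap(4,6), hi=5 ⇒ 4 5 14 15 6 7 18
6<15: swap(3,4), lo=4 mid=5 ⇒ 4 5 14 6 15 7 18
7<15: swap(4,5), lo=5 mid=6 ⇒ 4 5 14 6 7 15 18
done. lo=5 hi=5; a=4 5 14 6 7 15 18

4 5 14 6 7 15 18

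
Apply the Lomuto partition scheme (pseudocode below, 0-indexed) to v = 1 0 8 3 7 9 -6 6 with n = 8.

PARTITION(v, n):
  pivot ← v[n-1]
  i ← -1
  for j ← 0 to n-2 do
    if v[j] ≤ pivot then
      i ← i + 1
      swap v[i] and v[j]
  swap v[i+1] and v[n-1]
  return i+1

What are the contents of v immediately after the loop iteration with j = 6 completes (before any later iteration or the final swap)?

1 0 3 -6 7 9 8 6

pivot=6, i=-1
j=0: 1≤6, i=0, swap(0,0) ⇒ 1 0 8 3 7 9 -6 6
j=1: 0≤6, i=1, swap(1,1) ⇒ 1 0 8 3 7 9 -6 6
j=2: 8>6, skip
j=3: 3≤6, i=2, swap(2,3) ⇒ 1 0 3 8 7 9 -6 6
j=4: 7>6, skip
j=5: 9>6, skip
j=6: -6≤6, i=3, swap(3,6) ⇒ 1 0 3 -6 7 9 8 6
(after j=6) v = 1 0 3 -6 7 9 8 6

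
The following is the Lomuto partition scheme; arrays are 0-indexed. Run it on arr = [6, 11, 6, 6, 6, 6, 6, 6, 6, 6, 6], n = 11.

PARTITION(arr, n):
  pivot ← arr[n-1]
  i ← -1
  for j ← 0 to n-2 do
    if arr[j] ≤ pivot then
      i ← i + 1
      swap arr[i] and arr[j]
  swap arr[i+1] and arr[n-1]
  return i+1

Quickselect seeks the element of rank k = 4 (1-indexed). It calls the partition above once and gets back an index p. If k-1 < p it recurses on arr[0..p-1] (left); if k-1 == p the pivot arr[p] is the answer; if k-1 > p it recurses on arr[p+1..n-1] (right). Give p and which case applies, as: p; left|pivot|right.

9; left

pivot=6, i=-1
j=0: 6≤6, i=0, swap(0,0) ⇒ [6, 11, 6, 6, 6, 6, 6, 6, 6, 6, 6]
j=1: 11>6, skip
j=2: 6≤6, i=1, swap(1,2) ⇒ [6, 6, 11, 6, 6, 6, 6, 6, 6, 6, 6]
j=3: 6≤6, i=2, swap(2,3) ⇒ [6, 6, 6, 11, 6, 6, 6, 6, 6, 6, 6]
j=4: 6≤6, i=3, swap(3,4) ⇒ [6, 6, 6, 6, 11, 6, 6, 6, 6, 6, 6]
j=5: 6≤6, i=4, swap(4,5) ⇒ [6, 6, 6, 6, 6, 11, 6, 6, 6, 6, 6]
j=6: 6≤6, i=5, swap(5,6) ⇒ [6, 6, 6, 6, 6, 6, 11, 6, 6, 6, 6]
j=7: 6≤6, i=6, swap(6,7) ⇒ [6, 6, 6, 6, 6, 6, 6, 11, 6, 6, 6]
j=8: 6≤6, i=7, swap(7,8) ⇒ [6, 6, 6, 6, 6, 6, 6, 6, 11, 6, 6]
j=9: 6≤6, i=8, swap(8,9) ⇒ [6, 6, 6, 6, 6, 6, 6, 6, 6, 11, 6]
swap(9,10) ⇒ [6, 6, 6, 6, 6, 6, 6, 6, 6, 6, 11]; return 9
p = 9; k-1 = 3 < 9 ⇒ left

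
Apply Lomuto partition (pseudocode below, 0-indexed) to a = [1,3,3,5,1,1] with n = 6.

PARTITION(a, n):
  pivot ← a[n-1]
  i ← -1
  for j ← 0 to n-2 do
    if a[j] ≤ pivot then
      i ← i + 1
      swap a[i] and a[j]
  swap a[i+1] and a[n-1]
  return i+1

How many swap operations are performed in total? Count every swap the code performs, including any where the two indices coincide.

3

pivot=1, i=-1
j=0: 1≤1, i=0, swap(0,0) ⇒ [1,3,3,5,1,1]
j=1: 3>1, skip
j=2: 3>1, skip
j=3: 5>1, skip
j=4: 1≤1, i=1, swap(1,4) ⇒ [1,1,3,5,3,1]
swap(2,5) ⇒ [1,1,1,5,3,3]; return 2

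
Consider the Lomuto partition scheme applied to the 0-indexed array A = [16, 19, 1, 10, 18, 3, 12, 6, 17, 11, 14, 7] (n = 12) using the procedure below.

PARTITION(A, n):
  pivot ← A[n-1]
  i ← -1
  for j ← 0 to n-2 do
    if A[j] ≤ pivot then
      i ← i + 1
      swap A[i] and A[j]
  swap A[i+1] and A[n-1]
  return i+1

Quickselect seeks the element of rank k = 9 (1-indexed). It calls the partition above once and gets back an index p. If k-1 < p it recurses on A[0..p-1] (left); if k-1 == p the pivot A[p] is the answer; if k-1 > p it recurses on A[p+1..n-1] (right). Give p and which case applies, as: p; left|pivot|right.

3; right

pivot = A[11] = 7; i = -1
j=0: A[0]=16 > 7 → no swap
j=1: A[1]=19 > 7 → no swap
j=2: A[2]=1 ≤ 7 → i=0, swap A[0],A[2] → [1, 19, 16, 10, 18, 3, 12, 6, 17, 11, 14, 7]
j=3: A[3]=10 > 7 → no swap
j=4: A[4]=18 > 7 → no swap
j=5: A[5]=3 ≤ 7 → i=1, swap A[1],A[5] → [1, 3, 16, 10, 18, 19, 12, 6, 17, 11, 14, 7]
j=6: A[6]=12 > 7 → no swap
j=7: A[7]=6 ≤ 7 → i=2, swap A[2],A[7] → [1, 3, 6, 10, 18, 19, 12, 16, 17, 11, 14, 7]
j=8: A[8]=17 > 7 → no swap
j=9: A[9]=11 > 7 → no swap
j=10: A[10]=14 > 7 → no swap
final swap A[3],A[11] → [1, 3, 6, 7, 18, 19, 12, 16, 17, 11, 14, 10]; return 3
p = 3; k-1 = 8 > 3 ⇒ right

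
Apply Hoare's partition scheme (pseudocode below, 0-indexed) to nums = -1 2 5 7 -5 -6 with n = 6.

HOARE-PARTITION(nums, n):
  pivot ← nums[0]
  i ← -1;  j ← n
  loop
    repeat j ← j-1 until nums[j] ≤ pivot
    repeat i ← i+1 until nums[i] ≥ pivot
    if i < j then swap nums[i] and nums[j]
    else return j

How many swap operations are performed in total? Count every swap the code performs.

2

pivot=-1
j stops at 5 (-6), i stops at 0 (-1); swap ⇒ -6 2 5 7 -5 -1
j stops at 4 (-5), i stops at 1 (2); swap ⇒ -6 -5 5 7 2 -1
j stops at 1, i stops at 2; i≥j ⇒ return 1. nums=-6 -5 5 7 2 -1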